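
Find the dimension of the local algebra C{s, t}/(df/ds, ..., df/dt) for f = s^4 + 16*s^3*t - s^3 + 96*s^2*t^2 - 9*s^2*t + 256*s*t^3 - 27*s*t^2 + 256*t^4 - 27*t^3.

6

The Hessian of f at 0 is [[0, 0], [0, 0]] with rank 0, so corank 2. A Groebner basis of the Jacobian ideal J(f) in C{s,t} is {t^4, s*t^2 + 10*t^3/3, s^2 + 6*s*t + 9*t^2}; counting standard monomials gives mu = 6. Corank 2; j^3 = -(s + 3*t)^3 is a perfect cube, so E-series; the 4-jet and mu = 6 give E_6.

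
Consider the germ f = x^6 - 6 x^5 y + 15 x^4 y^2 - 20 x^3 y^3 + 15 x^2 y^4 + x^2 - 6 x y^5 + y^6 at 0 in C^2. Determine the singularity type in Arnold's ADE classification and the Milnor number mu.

Type A_{5}, Milnor number mu = 5.

The Hessian of f at 0 is [[2, 0], [0, 0]] with rank 1, so corank 1. A Groebner basis of the Jacobian ideal J(f) in C{x,y} is {y^5, x}; counting standard monomials gives mu = 5. Corank 1: A-series; mu = 5 gives A_5.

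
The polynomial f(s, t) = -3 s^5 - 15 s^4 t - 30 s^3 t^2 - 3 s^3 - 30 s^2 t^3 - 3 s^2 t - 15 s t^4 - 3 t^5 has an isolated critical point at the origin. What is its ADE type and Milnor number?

The Hessian of f at 0 has rank 0. Corank 2; j^3 = -3*s^2*(s + t) has shape L^2 M (L != M), so D-series; mu = 6 gives D_6.

Type D6, Milnor number mu = 6.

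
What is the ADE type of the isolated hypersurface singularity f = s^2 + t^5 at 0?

A_4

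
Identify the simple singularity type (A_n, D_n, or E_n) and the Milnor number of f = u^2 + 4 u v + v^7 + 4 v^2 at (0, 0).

Type A_{6}, Milnor number mu = 6.

The Hessian of f at 0 has rank 1. Corank 1: A-series; mu = 6 gives A_6.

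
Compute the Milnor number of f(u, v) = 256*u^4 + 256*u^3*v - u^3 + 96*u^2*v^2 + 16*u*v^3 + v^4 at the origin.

The Hessian of f at 0 is [[0, 0], [0, 0]] with rank 0, so corank 2. A Groebner basis of the Jacobian ideal J(f) in C{u,v} is {v^4, u*v^2 + v^3/12, u^2}; counting standard monomials gives mu = 6. Corank 2; j^3 = -u^3 is a perfect cube, so E-series; the 4-jet and mu = 6 give E_6.

6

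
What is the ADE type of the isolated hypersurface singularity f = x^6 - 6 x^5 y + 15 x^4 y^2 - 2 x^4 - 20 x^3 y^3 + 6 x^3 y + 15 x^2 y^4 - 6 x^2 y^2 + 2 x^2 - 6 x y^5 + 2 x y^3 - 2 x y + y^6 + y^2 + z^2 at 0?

A_{1}

The Hessian of f at 0 has rank 3. Corank 0: nondegenerate Morse point, so A_1.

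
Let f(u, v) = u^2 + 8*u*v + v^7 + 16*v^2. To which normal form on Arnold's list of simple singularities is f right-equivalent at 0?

A6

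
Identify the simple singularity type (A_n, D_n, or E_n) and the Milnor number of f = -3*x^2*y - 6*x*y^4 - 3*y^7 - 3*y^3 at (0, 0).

Type D_{4}, Milnor number mu = 4.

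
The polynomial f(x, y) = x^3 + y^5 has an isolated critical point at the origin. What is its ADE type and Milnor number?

Type E8, Milnor number mu = 8.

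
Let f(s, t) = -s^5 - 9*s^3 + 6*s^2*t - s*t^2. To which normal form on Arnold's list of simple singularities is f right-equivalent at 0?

The Hessian of f at 0 has rank 0. Corank 2; j^3 = -s*(3*s - t)^2 has shape L^2 M (L != M), so D-series; mu = 6 gives D_6.

D_{6}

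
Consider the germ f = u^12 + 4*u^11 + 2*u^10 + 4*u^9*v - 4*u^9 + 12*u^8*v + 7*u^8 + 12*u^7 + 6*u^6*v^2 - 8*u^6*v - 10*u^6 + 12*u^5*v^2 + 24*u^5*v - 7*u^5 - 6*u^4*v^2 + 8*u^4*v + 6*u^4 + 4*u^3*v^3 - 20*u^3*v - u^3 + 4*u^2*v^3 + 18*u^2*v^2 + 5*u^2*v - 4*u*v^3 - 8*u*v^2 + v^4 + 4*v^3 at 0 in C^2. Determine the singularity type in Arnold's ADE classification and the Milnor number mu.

The Hessian of f at 0 has rank 0. Corank 2; j^3 = -(u - 2*v)^2*(u - v) has shape L^2 M (L != M), so D-series; mu = 5 gives D_5.

Type D_{5}, Milnor number mu = 5.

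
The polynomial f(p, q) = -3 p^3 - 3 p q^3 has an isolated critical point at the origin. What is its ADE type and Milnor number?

Type E_{7}, Milnor number mu = 7.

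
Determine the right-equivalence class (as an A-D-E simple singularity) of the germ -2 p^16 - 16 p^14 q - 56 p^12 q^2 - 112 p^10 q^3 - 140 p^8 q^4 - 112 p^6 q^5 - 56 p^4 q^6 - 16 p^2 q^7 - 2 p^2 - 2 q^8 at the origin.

The Hessian of f at 0 is [[-4, 0], [0, 0]] with rank 1, so corank 1. A Groebner basis of the Jacobian ideal J(f) in C{p,q} is {q^7, p}; counting standard monomials gives mu = 7. Corank 1: A-series; mu = 7 gives A_7.

A7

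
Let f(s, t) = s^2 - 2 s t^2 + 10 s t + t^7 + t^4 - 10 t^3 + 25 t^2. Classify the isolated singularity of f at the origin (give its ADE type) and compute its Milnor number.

The Hessian of f at 0 is [[2, 10], [10, 50]] with rank 1, so corank 1. A Groebner basis of the Jacobian ideal J(f) in C{s,t} is {s^3 + 15*s^2*t + 75*s^2 + 500*s*t + 625*s + 3125*t, -s + t^2 - 5*t}; counting standard monomials gives mu = 6. Corank 1: A-series; mu = 6 gives A_6.

Type A_6, Milnor number mu = 6.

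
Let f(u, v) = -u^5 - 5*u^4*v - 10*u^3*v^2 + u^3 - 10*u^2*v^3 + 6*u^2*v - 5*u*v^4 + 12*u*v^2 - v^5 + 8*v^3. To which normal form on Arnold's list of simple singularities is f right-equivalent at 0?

E_8

The Hessian of f at 0 has rank 0. Corank 2; j^3 = (u + 2*v)^3 is a perfect cube, so E-series; the 5-jet and mu = 8 give E_8.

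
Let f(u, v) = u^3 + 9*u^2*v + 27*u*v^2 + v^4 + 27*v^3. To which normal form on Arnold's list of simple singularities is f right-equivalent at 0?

E_6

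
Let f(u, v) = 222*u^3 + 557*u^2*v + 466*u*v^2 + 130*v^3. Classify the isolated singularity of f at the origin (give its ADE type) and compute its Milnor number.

Type D_4, Milnor number mu = 4.

The Hessian of f at 0 is [[0, 0], [0, 0]] with rank 0, so corank 2. A Groebner basis of the Jacobian ideal J(f) in C{u,v} is {v^3, u^2 - 74*v^2/107, u*v + 89*v^2/107}; counting standard monomials gives mu = 4. Corank 2; j^3 = (6*u + 5*v)*(37*u^2 + 62*u*v + 26*v^2) splits into three distinct lines over C (the quadratic factor has nonzero discriminant), so D_4.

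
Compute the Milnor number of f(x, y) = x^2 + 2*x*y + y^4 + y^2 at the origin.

3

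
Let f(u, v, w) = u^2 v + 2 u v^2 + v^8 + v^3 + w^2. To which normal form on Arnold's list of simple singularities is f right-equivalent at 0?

The Hessian of f at 0 is [[0, 0, 0], [0, 0, 0], [0, 0, 2]] with rank 1, so corank 2. A Groebner basis of the Jacobian ideal J(f) in C{u,v,w} is {u^2/8 + v^7 - v^2/8, u^3 + v^3, u*v + v^2, w}; counting standard monomials gives mu = 9. Corank 2; j^3 = v*(u + v)^2 has shape L^2 M (L != M), so D-series; mu = 9 gives D_9.

D_{9}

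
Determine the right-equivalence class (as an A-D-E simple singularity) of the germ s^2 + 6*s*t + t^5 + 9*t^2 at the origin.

The Hessian of f at 0 has rank 1. Corank 1: A-series; mu = 4 gives A_4.

A_{4}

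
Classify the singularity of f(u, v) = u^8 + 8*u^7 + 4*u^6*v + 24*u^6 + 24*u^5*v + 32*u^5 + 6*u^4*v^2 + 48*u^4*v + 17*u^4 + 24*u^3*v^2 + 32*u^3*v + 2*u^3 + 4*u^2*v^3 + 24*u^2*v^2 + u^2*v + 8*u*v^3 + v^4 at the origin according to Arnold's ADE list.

D_5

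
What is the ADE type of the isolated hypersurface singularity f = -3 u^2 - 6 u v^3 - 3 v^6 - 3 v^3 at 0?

A2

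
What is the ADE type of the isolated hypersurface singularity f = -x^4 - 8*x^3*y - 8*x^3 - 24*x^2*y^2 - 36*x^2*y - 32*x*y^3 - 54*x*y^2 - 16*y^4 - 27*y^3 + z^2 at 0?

E6

The Hessian of f at 0 has rank 1. Corank 2; j^3 = -(2*x + 3*y)^3 is a perfect cube, so E-series; the 4-jet and mu = 6 give E_6.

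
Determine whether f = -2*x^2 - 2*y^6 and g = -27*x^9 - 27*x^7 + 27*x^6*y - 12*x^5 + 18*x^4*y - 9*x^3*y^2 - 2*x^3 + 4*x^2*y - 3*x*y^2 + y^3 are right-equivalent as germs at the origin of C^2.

The Hessian of f at 0 is [[-4, 0], [0, 0]] with rank 1, so corank 1. A Groebner basis of the Jacobian ideal J(f) in C{x,y} is {y^5, x}; counting standard monomials gives mu = 5. Corank 1: A-series; mu = 5 gives A_5. The Hessian of g at 0 is [[0, 0], [0, 0]] with rank 0, so corank 2. A Groebner basis of the Jacobian ideal J(g) in C{x,y} is {y^3, x^2 - 3*y^2/2, x*y - 3*y^2/2}; counting standard monomials gives mu = 4. Corank 2; j^3 = -(x - y)*(2*x^2 - 2*x*y + y^2) splits into three distinct lines over C (the quadratic factor has nonzero discriminant), so D_4. f is A_5 but g is D_4, hence not right-equivalent.

No.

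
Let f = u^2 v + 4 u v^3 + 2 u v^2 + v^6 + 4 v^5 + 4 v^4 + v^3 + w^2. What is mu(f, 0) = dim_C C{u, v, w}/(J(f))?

7

The Hessian of f at 0 has rank 1. Corank 2; j^3 = v*(u + v)^2 has shape L^2 M (L != M), so D-series; mu = 7 gives D_7.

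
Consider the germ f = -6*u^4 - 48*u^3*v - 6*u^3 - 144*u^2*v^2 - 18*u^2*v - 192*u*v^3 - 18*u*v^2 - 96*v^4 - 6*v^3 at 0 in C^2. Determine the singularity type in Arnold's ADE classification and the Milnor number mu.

The Hessian of f at 0 has rank 0. Corank 2; j^3 = -6*(u + v)^3 is a perfect cube, so E-series; the 4-jet and mu = 6 give E_6.

Type E_{6}, Milnor number mu = 6.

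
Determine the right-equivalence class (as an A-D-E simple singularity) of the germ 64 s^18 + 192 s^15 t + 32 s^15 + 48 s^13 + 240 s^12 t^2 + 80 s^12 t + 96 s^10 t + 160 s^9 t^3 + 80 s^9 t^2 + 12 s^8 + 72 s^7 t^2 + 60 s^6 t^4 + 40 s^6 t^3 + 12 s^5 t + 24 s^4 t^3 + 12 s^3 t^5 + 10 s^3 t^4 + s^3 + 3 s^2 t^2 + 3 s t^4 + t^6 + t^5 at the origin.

The Hessian of f at 0 has rank 0. Corank 2; j^3 = s^3 is a perfect cube, so E-series; the 5-jet and mu = 8 give E_8.

E8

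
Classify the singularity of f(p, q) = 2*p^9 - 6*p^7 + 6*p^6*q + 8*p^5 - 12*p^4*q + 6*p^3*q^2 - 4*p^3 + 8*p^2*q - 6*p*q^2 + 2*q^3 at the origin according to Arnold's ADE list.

The Hessian of f at 0 has rank 0. Corank 2; j^3 = -2*(p - q)*(2*p^2 - 2*p*q + q^2) splits into three distinct lines over C (the quadratic factor has nonzero discriminant), so D_4.

D4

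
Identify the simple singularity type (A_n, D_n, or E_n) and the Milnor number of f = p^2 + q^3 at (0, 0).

Type A_{2}, Milnor number mu = 2.

The Hessian of f at 0 has rank 1. Corank 1: A-series; mu = 2 gives A_2.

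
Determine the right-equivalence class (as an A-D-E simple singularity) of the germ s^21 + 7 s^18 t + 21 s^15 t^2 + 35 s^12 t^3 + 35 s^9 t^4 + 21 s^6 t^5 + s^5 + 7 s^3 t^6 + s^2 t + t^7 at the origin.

D_{8}

The Hessian of f at 0 has rank 0. Corank 2; j^3 = s^2*t has shape L^2 M (L != M), so D-series; mu = 8 gives D_8.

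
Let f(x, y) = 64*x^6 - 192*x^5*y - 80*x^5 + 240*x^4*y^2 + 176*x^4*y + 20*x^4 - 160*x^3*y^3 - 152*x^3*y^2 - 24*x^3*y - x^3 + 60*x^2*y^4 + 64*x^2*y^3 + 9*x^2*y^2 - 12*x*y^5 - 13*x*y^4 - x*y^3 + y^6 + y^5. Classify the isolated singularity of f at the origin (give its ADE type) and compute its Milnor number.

Type E7, Milnor number mu = 7.

The Hessian of f at 0 has rank 0. Corank 2; j^3 = -x^3 is a perfect cube, so E-series; the 4-jet and mu = 7 give E_7.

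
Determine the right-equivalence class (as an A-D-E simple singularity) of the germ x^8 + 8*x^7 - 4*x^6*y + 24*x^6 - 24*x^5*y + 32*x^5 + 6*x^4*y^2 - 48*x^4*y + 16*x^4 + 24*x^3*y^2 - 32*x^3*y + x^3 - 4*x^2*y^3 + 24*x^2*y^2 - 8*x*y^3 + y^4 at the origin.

E6

The Hessian of f at 0 has rank 0. Corank 2; j^3 = x^3 is a perfect cube, so E-series; the 4-jet and mu = 6 give E_6.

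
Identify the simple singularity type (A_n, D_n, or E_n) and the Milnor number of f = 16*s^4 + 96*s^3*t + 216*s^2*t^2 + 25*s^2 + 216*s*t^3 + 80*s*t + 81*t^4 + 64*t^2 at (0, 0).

Type A3, Milnor number mu = 3.

The Hessian of f at 0 has rank 1. Corank 1: A-series; mu = 3 gives A_3.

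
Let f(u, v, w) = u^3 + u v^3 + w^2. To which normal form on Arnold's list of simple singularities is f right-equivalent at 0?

E_{7}

The Hessian of f at 0 is [[0, 0, 0], [0, 0, 0], [0, 0, 2]] with rank 1, so corank 2. A Groebner basis of the Jacobian ideal J(f) in C{u,v,w} is {u^3, u*v^2, 3*u^2 + v^3, w}; counting standard monomials gives mu = 7. Corank 2; j^3 = u^3 is a perfect cube, so E-series; the 4-jet and mu = 7 give E_7.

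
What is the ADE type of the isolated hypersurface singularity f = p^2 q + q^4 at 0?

The Hessian of f at 0 is [[0, 0], [0, 0]] with rank 0, so corank 2. A Groebner basis of the Jacobian ideal J(f) in C{p,q} is {p^3, p^2/4 + q^3, p*q}; counting standard monomials gives mu = 5. Corank 2; j^3 = p^2*q has shape L^2 M (L != M), so D-series; mu = 5 gives D_5.

D_5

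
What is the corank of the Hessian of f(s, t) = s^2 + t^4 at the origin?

1

The Hessian at 0 is [[2, 0], [0, 0]] of rank 1; hence corank 1.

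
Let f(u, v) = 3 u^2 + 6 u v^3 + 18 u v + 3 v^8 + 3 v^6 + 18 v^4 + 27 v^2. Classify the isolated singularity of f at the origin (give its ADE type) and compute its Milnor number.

Type A7, Milnor number mu = 7.

The Hessian of f at 0 is [[6, 18], [18, 54]] with rank 1, so corank 1. A Groebner basis of the Jacobian ideal J(f) in C{u,v} is {u^3 - 27*u*v^2 + 54*u + 162*v, u^2*v + 6*u*v^2 - 9*u - 27*v, u + v^3 + 3*v}; counting standard monomials gives mu = 7. Corank 1: A-series; mu = 7 gives A_7.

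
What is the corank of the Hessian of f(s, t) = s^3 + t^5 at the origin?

2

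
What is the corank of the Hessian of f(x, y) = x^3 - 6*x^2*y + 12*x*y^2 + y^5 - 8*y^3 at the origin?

Hessian at 0 has rank 0.

2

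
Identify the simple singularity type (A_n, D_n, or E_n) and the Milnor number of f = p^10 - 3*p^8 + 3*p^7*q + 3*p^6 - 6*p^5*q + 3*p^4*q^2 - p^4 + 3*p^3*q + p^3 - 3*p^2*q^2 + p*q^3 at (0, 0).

Type E_7, Milnor number mu = 7.

The Hessian of f at 0 has rank 0. Corank 2; j^3 = p^3 is a perfect cube, so E-series; the 4-jet and mu = 7 give E_7.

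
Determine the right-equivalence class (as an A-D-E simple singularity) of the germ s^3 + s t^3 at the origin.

The Hessian of f at 0 has rank 0. Corank 2; j^3 = s^3 is a perfect cube, so E-series; the 4-jet and mu = 7 give E_7.

E7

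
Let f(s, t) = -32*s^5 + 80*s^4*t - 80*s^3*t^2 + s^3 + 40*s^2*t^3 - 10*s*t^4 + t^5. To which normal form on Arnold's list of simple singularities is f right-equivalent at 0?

E8

The Hessian of f at 0 is [[0, 0], [0, 0]] with rank 0, so corank 2. A Groebner basis of the Jacobian ideal J(f) in C{s,t} is {t^5, s*t^3 - t^4/8, s^2}; counting standard monomials gives mu = 8. Corank 2; j^3 = s^3 is a perfect cube, so E-series; the 5-jet and mu = 8 give E_8.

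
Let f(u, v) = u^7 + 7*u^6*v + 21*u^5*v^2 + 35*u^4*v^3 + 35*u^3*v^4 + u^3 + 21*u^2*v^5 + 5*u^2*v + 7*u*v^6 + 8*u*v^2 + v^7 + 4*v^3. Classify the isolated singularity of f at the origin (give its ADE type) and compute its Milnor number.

The Hessian of f at 0 has rank 0. Corank 2; j^3 = (u + v)*(u + 2*v)^2 has shape L^2 M (L != M), so D-series; mu = 8 gives D_8.

Type D_{8}, Milnor number mu = 8.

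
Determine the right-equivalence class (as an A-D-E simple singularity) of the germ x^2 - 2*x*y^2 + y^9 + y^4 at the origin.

A8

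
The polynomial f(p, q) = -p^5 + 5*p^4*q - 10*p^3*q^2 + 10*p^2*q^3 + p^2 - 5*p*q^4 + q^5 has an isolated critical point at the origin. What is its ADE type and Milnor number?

The Hessian of f at 0 has rank 1. Corank 1: A-series; mu = 4 gives A_4.

Type A4, Milnor number mu = 4.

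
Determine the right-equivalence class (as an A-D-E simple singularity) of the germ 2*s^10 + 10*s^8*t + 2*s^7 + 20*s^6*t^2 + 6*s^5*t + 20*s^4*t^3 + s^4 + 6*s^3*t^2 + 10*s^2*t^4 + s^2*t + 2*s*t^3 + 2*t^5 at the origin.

The Hessian of f at 0 has rank 0. Corank 2; j^3 = s^2*t has shape L^2 M (L != M), so D-series; mu = 6 gives D_6.

D_6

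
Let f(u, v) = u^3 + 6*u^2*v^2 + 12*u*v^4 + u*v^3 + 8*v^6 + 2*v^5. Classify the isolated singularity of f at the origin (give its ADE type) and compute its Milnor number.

Type E_{7}, Milnor number mu = 7.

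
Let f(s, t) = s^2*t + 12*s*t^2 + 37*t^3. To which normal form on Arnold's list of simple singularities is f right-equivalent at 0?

D_{4}

The Hessian of f at 0 is [[0, 0], [0, 0]] with rank 0, so corank 2. A Groebner basis of the Jacobian ideal J(f) in C{s,t} is {t^3, s^2 - 33*t^2, s*t + 6*t^2}; counting standard monomials gives mu = 4. Corank 2; j^3 = t*(s^2 + 12*s*t + 37*t^2) splits into three distinct lines over C (the quadratic factor has nonzero discriminant), so D_4.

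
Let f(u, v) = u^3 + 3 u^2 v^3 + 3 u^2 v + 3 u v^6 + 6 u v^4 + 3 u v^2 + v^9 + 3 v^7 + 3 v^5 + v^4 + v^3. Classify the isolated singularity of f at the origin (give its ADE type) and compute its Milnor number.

Type E_6, Milnor number mu = 6.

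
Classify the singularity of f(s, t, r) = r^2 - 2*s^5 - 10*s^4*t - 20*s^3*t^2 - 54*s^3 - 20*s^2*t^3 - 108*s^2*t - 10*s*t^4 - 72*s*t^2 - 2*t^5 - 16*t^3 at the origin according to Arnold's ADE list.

The Hessian of f at 0 has rank 1. Corank 2; j^3 = -2*(3*s + 2*t)^3 is a perfect cube, so E-series; the 5-jet and mu = 8 give E_8.

E8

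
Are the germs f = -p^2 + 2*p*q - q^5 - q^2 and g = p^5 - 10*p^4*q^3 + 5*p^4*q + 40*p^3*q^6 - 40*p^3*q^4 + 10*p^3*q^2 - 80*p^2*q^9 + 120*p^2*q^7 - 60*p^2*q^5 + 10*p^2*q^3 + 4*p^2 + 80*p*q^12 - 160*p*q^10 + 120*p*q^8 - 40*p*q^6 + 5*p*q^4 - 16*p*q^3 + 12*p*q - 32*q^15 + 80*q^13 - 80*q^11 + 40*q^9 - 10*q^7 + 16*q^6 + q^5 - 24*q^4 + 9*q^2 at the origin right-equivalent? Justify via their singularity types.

Yes.

The Hessian of f at 0 is [[-2, 2], [2, -2]] with rank 1, so corank 1. A Groebner basis of the Jacobian ideal J(f) in C{p,q} is {q^4, p - q}; counting standard monomials gives mu = 4. Corank 1: A-series; mu = 4 gives A_4. The Hessian of g at 0 is [[8, 12], [12, 18]] with rank 1, so corank 1. A Groebner basis of the Jacobian ideal J(g) in C{p,q} is {-p/2 + q^3 - 3*q/4, p^2 - 9*q^2/4, p*q + 3*q^2/2}; counting standard monomials gives mu = 4. Corank 1: A-series; mu = 4 gives A_4. Both have type A_4, hence right-equivalent.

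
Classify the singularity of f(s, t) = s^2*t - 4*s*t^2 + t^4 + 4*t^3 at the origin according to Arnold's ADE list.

The Hessian of f at 0 has rank 0. Corank 2; j^3 = t*(s - 2*t)^2 has shape L^2 M (L != M), so D-series; mu = 5 gives D_5.

D5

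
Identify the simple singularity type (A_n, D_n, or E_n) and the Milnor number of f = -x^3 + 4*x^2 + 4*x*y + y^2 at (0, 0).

Type A_{2}, Milnor number mu = 2.

The Hessian of f at 0 is [[8, 4], [4, 2]] with rank 1, so corank 1. A Groebner basis of the Jacobian ideal J(f) in C{x,y} is {y^2, x + y/2}; counting standard monomials gives mu = 2. Corank 1: A-series; mu = 2 gives A_2.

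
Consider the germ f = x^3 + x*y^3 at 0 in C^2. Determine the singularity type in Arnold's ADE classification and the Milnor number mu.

The Hessian of f at 0 has rank 0. Corank 2; j^3 = x^3 is a perfect cube, so E-series; the 4-jet and mu = 7 give E_7.

Type E_{7}, Milnor number mu = 7.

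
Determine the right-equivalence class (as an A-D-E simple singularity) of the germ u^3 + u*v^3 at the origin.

E_7

The Hessian of f at 0 has rank 0. Corank 2; j^3 = u^3 is a perfect cube, so E-series; the 4-jet and mu = 7 give E_7.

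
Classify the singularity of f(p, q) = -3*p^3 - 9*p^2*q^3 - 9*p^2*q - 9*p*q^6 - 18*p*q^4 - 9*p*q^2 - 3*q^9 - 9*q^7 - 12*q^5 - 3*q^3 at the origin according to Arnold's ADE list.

The Hessian of f at 0 has rank 0. Corank 2; j^3 = -3*(p + q)^3 is a perfect cube, so E-series; the 5-jet and mu = 8 give E_8.

E_{8}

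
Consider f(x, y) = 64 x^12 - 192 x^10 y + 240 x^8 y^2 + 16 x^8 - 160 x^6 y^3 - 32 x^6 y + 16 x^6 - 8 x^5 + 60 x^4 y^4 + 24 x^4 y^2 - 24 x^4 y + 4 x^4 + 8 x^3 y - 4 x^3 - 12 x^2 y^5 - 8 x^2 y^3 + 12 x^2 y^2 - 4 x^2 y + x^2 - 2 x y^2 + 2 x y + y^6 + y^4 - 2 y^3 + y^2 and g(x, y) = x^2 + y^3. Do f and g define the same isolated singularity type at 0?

The Hessian of f at 0 has rank 1. Corank 1: A-series; mu = 5 gives A_5. The Hessian of g at 0 has rank 1. Corank 1: A-series; mu = 2 gives A_2. f is A_5 but g is A_2, hence not right-equivalent.

No.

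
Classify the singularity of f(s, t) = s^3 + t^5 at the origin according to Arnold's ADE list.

The Hessian of f at 0 is [[0, 0], [0, 0]] with rank 0, so corank 2. A Groebner basis of the Jacobian ideal J(f) in C{s,t} is {t^4, s^2}; counting standard monomials gives mu = 8. Corank 2; j^3 = s^3 is a perfect cube, so E-series; the 5-jet and mu = 8 give E_8.

E_{8}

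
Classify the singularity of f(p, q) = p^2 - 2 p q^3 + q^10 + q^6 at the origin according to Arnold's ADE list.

The Hessian of f at 0 has rank 1. Corank 1: A-series; mu = 9 gives A_9.

A9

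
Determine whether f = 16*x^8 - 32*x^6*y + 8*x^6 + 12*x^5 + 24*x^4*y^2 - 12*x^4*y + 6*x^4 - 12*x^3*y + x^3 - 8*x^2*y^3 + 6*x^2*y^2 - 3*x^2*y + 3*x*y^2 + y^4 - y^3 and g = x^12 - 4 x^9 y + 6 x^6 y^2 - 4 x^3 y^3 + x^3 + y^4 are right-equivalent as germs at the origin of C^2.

Yes.

The Hessian of f at 0 has rank 0. Corank 2; j^3 = (x - y)^3 is a perfect cube, so E-series; the 4-jet and mu = 6 give E_6. The Hessian of g at 0 has rank 0. Corank 2; j^3 = x^3 is a perfect cube, so E-series; the 4-jet and mu = 6 give E_6. Both have type E_6, hence right-equivalent.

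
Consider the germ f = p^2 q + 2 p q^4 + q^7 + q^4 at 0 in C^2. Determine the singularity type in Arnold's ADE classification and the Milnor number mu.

The Hessian of f at 0 is [[0, 0], [0, 0]] with rank 0, so corank 2. A Groebner basis of the Jacobian ideal J(f) in C{p,q} is {p^3, p^2/4 + q^3, p*q}; counting standard monomials gives mu = 5. Corank 2; j^3 = p^2*q has shape L^2 M (L != M), so D-series; mu = 5 gives D_5.

Type D_{5}, Milnor number mu = 5.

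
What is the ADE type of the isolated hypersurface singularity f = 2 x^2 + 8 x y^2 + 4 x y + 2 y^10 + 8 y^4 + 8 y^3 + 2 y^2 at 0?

A_{9}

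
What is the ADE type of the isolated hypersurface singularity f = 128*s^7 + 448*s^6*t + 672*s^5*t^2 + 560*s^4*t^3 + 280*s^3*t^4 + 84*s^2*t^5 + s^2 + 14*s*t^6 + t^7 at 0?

A_6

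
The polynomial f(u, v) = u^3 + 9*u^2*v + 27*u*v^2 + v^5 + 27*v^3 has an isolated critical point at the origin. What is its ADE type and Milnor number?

Type E8, Milnor number mu = 8.

The Hessian of f at 0 has rank 0. Corank 2; j^3 = (u + 3*v)^3 is a perfect cube, so E-series; the 5-jet and mu = 8 give E_8.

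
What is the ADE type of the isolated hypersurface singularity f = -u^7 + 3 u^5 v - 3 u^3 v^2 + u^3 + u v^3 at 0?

E_{7}

The Hessian of f at 0 is [[0, 0], [0, 0]] with rank 0, so corank 2. A Groebner basis of the Jacobian ideal J(f) in C{u,v} is {u^3, u*v^2, 3*u^2 + v^3}; counting standard monomials gives mu = 7. Corank 2; j^3 = u^3 is a perfect cube, so E-series; the 4-jet and mu = 7 give E_7.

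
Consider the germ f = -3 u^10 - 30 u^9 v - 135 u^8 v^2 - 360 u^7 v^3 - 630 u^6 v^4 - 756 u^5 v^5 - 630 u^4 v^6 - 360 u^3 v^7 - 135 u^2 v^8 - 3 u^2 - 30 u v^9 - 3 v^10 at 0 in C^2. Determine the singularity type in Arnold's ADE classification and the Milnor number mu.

Type A_9, Milnor number mu = 9.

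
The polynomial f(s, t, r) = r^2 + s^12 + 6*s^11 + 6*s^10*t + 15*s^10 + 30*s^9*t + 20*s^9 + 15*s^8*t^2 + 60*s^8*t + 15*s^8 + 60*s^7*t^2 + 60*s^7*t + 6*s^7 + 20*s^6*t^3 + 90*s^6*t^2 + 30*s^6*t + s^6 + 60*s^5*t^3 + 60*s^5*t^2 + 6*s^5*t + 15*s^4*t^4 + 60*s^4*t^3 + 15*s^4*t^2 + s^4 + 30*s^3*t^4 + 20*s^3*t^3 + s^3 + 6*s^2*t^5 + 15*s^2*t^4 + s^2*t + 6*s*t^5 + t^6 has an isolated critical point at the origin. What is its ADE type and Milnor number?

The Hessian of f at 0 has rank 1. Corank 2; j^3 = s^2*(s + t) has shape L^2 M (L != M), so D-series; mu = 7 gives D_7.

Type D_{7}, Milnor number mu = 7.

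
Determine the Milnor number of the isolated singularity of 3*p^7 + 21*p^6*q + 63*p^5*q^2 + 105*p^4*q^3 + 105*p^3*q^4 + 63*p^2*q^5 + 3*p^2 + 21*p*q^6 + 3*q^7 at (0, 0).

6

The Hessian of f at 0 is [[6, 0], [0, 0]] with rank 1, so corank 1. A Groebner basis of the Jacobian ideal J(f) in C{p,q} is {q^6, p}; counting standard monomials gives mu = 6. Corank 1: A-series; mu = 6 gives A_6.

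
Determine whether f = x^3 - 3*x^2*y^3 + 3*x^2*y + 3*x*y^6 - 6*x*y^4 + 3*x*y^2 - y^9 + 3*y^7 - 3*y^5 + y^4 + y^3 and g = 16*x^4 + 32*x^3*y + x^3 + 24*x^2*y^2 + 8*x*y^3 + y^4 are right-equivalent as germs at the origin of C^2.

Yes.

The Hessian of f at 0 has rank 0. Corank 2; j^3 = (x + y)^3 is a perfect cube, so E-series; the 4-jet and mu = 6 give E_6. The Hessian of g at 0 has rank 0. Corank 2; j^3 = x^3 is a perfect cube, so E-series; the 4-jet and mu = 6 give E_6. Both have type E_6, hence right-equivalent.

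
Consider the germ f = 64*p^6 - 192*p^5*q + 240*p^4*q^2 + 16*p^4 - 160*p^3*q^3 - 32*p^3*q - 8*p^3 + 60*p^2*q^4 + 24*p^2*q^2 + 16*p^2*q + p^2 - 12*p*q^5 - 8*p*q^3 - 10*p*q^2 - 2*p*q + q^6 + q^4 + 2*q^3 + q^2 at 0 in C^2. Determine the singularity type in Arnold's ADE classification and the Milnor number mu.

Type A_{5}, Milnor number mu = 5.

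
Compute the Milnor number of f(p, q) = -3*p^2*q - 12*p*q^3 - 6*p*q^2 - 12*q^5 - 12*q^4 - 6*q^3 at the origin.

4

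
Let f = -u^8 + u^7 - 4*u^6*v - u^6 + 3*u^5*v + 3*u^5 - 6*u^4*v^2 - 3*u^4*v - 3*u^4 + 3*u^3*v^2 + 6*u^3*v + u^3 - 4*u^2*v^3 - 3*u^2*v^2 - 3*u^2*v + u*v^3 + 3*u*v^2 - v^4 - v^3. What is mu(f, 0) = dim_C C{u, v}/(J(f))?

7

The Hessian of f at 0 has rank 0. Corank 2; j^3 = (u - v)^3 is a perfect cube, so E-series; the 4-jet and mu = 7 give E_7.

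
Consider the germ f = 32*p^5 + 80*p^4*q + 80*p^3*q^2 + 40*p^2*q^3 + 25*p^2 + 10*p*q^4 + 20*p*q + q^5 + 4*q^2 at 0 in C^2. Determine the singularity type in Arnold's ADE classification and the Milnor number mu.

Type A_{4}, Milnor number mu = 4.

The Hessian of f at 0 is [[50, 20], [20, 8]] with rank 1, so corank 1. A Groebner basis of the Jacobian ideal J(f) in C{p,q} is {q^4, p + 2*q/5}; counting standard monomials gives mu = 4. Corank 1: A-series; mu = 4 gives A_4.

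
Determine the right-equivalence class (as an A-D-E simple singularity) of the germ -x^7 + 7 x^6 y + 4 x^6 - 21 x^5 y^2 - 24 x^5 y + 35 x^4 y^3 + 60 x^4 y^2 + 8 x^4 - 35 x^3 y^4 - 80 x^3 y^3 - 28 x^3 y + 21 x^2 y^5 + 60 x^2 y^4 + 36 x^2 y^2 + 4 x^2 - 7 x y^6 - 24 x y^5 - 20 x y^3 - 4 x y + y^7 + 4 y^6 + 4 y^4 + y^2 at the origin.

A_{6}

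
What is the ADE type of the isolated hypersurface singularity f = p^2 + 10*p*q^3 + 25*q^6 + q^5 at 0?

A_{4}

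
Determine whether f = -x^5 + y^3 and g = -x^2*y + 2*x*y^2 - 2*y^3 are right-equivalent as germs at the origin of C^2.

No.

The Hessian of f at 0 has rank 0. Corank 2; j^3 = y^3 is a perfect cube, so E-series; the 5-jet and mu = 8 give E_8. The Hessian of g at 0 has rank 0. Corank 2; j^3 = -y*(x^2 - 2*x*y + 2*y^2) splits into three distinct lines over C (the quadratic factor has nonzero discriminant), so D_4. f is E_8 but g is D_4, hence not right-equivalent.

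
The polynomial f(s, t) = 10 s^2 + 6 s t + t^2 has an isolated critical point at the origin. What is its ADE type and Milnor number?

Type A1, Milnor number mu = 1.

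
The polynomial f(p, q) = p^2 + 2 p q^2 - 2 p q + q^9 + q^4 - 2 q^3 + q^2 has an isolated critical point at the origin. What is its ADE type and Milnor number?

Type A_{8}, Milnor number mu = 8.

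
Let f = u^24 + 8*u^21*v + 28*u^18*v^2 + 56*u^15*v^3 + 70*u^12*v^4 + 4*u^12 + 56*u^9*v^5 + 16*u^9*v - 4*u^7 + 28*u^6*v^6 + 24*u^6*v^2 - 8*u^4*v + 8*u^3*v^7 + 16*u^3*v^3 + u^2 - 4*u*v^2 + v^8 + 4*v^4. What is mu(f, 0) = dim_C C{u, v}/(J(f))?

The Hessian of f at 0 has rank 1. Corank 1: A-series; mu = 7 gives A_7.

7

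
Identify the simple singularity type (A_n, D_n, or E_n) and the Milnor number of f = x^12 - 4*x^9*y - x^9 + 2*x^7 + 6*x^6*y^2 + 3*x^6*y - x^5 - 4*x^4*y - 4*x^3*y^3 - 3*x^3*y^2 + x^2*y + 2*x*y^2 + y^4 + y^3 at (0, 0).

Type D_5, Milnor number mu = 5.

The Hessian of f at 0 has rank 0. Corank 2; j^3 = y*(x + y)^2 has shape L^2 M (L != M), so D-series; mu = 5 gives D_5.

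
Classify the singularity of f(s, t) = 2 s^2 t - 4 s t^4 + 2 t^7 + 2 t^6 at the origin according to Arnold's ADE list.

D_{7}

The Hessian of f at 0 is [[0, 0], [0, 0]] with rank 0, so corank 2. A Groebner basis of the Jacobian ideal J(f) in C{s,t} is {-s*t + t^4, s^3, s^2*t, s^2/6 + s*t^2}; counting standard monomials gives mu = 7. Corank 2; j^3 = 2*s^2*t has shape L^2 M (L != M), so D-series; mu = 7 gives D_7.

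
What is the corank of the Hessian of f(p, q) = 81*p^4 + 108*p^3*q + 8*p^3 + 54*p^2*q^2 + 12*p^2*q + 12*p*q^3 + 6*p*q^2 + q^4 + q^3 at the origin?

Hessian at 0 has rank 0.

2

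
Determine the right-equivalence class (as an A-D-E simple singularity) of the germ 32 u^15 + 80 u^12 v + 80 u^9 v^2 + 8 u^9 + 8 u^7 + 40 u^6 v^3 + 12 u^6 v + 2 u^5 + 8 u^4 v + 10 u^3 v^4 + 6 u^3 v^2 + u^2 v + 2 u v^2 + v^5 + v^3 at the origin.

D_{6}

The Hessian of f at 0 is [[0, 0], [0, 0]] with rank 0, so corank 2. A Groebner basis of the Jacobian ideal J(f) in C{u,v} is {-u*v/2 + v^4 - v^2/2, u*v^2 + v^3, u^2 + 9*u*v/2 + 7*v^2/2}; counting standard monomials gives mu = 6. Corank 2; j^3 = v*(u + v)^2 has shape L^2 M (L != M), so D-series; mu = 6 gives D_6.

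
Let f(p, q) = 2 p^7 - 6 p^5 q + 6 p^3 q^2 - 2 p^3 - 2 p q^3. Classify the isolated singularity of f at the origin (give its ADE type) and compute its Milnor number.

The Hessian of f at 0 is [[0, 0], [0, 0]] with rank 0, so corank 2. A Groebner basis of the Jacobian ideal J(f) in C{p,q} is {p^3, p*q^2, 3*p^2 + q^3}; counting standard monomials gives mu = 7. Corank 2; j^3 = -2*p^3 is a perfect cube, so E-series; the 4-jet and mu = 7 give E_7.

Type E_7, Milnor number mu = 7.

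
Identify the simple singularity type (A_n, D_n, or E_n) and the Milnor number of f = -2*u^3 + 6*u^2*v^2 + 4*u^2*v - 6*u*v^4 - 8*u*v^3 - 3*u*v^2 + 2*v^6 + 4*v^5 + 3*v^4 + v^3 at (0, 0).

Type D_4, Milnor number mu = 4.

The Hessian of f at 0 is [[0, 0], [0, 0]] with rank 0, so corank 2. A Groebner basis of the Jacobian ideal J(f) in C{u,v} is {v^3, u^2 - 3*v^2/2, u*v - 3*v^2/2}; counting standard monomials gives mu = 4. Corank 2; j^3 = -(u - v)*(2*u^2 - 2*u*v + v^2) splits into three distinct lines over C (the quadratic factor has nonzero discriminant), so D_4.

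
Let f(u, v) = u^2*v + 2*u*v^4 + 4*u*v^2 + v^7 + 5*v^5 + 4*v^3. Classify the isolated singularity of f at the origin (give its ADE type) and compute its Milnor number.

Type D6, Milnor number mu = 6.

The Hessian of f at 0 is [[0, 0], [0, 0]] with rank 0, so corank 2. A Groebner basis of the Jacobian ideal J(f) in C{u,v} is {u*v + v^4 + 2*v^2, u*v^2 + 2*v^3, u^2 - u*v - 6*v^2}; counting standard monomials gives mu = 6. Corank 2; j^3 = v*(u + 2*v)^2 has shape L^2 M (L != M), so D-series; mu = 6 gives D_6.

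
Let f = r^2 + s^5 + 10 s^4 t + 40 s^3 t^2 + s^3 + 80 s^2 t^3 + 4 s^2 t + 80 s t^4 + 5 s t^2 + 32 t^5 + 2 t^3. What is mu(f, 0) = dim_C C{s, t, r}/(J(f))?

6

The Hessian of f at 0 has rank 1. Corank 2; j^3 = (s + t)^2*(s + 2*t) has shape L^2 M (L != M), so D-series; mu = 6 gives D_6.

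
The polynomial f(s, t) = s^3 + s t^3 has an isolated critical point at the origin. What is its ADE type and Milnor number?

The Hessian of f at 0 is [[0, 0], [0, 0]] with rank 0, so corank 2. A Groebner basis of the Jacobian ideal J(f) in C{s,t} is {s^3, s*t^2, 3*s^2 + t^3}; counting standard monomials gives mu = 7. Corank 2; j^3 = s^3 is a perfect cube, so E-series; the 4-jet and mu = 7 give E_7.

Type E_7, Milnor number mu = 7.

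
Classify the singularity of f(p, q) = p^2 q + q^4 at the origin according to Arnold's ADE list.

D5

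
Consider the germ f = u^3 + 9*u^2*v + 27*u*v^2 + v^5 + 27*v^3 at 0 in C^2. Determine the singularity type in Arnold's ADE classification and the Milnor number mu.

The Hessian of f at 0 has rank 0. Corank 2; j^3 = (u + 3*v)^3 is a perfect cube, so E-series; the 5-jet and mu = 8 give E_8.

Type E_{8}, Milnor number mu = 8.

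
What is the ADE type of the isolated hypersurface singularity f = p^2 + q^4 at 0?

The Hessian of f at 0 is [[2, 0], [0, 0]] with rank 1, so corank 1. A Groebner basis of the Jacobian ideal J(f) in C{p,q} is {q^3, p}; counting standard monomials gives mu = 3. Corank 1: A-series; mu = 3 gives A_3.

A_{3}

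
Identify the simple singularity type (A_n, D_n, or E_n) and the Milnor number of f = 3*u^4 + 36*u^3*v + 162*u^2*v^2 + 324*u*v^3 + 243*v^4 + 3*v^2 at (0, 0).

Type A3, Milnor number mu = 3.

The Hessian of f at 0 has rank 1. Corank 1: A-series; mu = 3 gives A_3.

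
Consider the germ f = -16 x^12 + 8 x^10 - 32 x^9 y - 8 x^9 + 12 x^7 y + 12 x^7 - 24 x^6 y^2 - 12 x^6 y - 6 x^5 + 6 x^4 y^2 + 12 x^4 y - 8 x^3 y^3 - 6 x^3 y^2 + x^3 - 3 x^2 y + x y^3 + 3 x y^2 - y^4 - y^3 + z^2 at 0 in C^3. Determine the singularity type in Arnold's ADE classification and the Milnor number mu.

Type E_7, Milnor number mu = 7.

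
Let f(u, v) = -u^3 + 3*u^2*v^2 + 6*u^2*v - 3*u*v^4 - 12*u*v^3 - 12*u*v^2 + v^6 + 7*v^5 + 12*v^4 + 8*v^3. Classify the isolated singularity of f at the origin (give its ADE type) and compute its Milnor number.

Type E_{8}, Milnor number mu = 8.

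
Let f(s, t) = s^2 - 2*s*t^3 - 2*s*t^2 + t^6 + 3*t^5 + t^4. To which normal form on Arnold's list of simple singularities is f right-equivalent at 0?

The Hessian of f at 0 is [[2, 0], [0, 0]] with rank 1, so corank 1. A Groebner basis of the Jacobian ideal J(f) in C{s,t} is {-s + t^3 + t^2, s^2, s*t - s + t^2}; counting standard monomials gives mu = 4. Corank 1: A-series; mu = 4 gives A_4.

A4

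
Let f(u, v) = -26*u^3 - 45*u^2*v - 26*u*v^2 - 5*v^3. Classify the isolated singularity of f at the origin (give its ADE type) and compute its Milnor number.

Type D_4, Milnor number mu = 4.

The Hessian of f at 0 is [[0, 0], [0, 0]] with rank 0, so corank 2. A Groebner basis of the Jacobian ideal J(f) in C{u,v} is {v^3, u^2 + v^2/3, u*v}; counting standard monomials gives mu = 4. Corank 2; j^3 = -(2*u + v)*(13*u^2 + 16*u*v + 5*v^2) splits into three distinct lines over C (the quadratic factor has nonzero discriminant), so D_4.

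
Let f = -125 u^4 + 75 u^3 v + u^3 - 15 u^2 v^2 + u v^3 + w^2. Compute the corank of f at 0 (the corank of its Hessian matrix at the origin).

The Hessian at 0 is [[0, 0, 0], [0, 0, 0], [0, 0, 2]] of rank 1; hence corank 2.

2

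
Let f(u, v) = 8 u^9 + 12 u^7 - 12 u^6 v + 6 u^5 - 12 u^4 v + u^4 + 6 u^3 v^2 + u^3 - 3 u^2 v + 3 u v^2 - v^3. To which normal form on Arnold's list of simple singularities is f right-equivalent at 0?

E_{6}

The Hessian of f at 0 has rank 0. Corank 2; j^3 = (u - v)^3 is a perfect cube, so E-series; the 4-jet and mu = 6 give E_6.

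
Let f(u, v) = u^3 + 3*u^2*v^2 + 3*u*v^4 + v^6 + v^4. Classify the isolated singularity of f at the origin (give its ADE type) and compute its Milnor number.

Type E6, Milnor number mu = 6.

The Hessian of f at 0 is [[0, 0], [0, 0]] with rank 0, so corank 2. A Groebner basis of the Jacobian ideal J(f) in C{u,v} is {u^3, u^2*v, u^2/2 + u*v^2, v^3}; counting standard monomials gives mu = 6. Corank 2; j^3 = u^3 is a perfect cube, so E-series; the 4-jet and mu = 6 give E_6.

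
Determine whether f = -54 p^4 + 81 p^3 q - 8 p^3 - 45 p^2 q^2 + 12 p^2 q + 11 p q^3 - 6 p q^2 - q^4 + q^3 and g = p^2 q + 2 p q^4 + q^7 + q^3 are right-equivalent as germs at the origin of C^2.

The Hessian of f at 0 is [[0, 0], [0, 0]] with rank 0, so corank 2. A Groebner basis of the Jacobian ideal J(f) in C{p,q} is {256*p^2/3 - 256*p*q/3 + q^4 + 8*q^3/9 + 64*q^2/3, p^3 + 20*p^2/3 - 20*p*q/3 - q^3/18 + 5*q^2/3, p^2*q + 88*p^2/9 - 88*p*q/9 - 4*q^3/27 + 22*q^2/9, 32*p^2/3 + p*q^2 - 32*p*q/3 - 7*q^3/18 + 8*q^2/3}; counting standard monomials gives mu = 7. Corank 2; j^3 = -(2*p - q)^3 is a perfect cube, so E-series; the 4-jet and mu = 7 give E_7. The Hessian of g at 0 is [[0, 0], [0, 0]] with rank 0, so corank 2. A Groebner basis of the Jacobian ideal J(g) in C{p,q} is {q^3, p^2 + 3*q^2, p*q}; counting standard monomials gives mu = 4. Corank 2; j^3 = q*(p^2 + q^2) splits into three distinct lines over C (the quadratic factor has nonzero discriminant), so D_4. f is E_7 but g is D_4, hence not right-equivalent.

No.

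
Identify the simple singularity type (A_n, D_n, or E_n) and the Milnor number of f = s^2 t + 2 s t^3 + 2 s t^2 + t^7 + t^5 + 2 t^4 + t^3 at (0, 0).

Type D_{8}, Milnor number mu = 8.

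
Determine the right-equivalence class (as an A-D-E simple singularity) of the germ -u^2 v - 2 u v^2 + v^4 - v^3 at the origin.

D5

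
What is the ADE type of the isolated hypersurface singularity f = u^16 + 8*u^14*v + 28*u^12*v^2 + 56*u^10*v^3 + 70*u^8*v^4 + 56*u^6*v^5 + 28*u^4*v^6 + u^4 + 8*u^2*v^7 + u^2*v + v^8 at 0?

D_{9}

The Hessian of f at 0 has rank 0. Corank 2; j^3 = u^2*v has shape L^2 M (L != M), so D-series; mu = 9 gives D_9.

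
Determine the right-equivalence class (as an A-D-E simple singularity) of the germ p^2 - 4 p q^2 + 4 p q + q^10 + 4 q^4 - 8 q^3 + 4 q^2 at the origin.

A9

The Hessian of f at 0 is [[2, 4], [4, 8]] with rank 1, so corank 1. A Groebner basis of the Jacobian ideal J(f) in C{p,q} is {p^5 - 20*p^4 - 120*p^3*q - 140*p^3 - 432*p^2*q - 184*p^2 - 432*p*q - 64*p - 128*q, p^4*q + 4*p^4 + 20*p^3*q + 20*p^3 + 60*p^2*q + 24*p^2 + 56*p*q + 8*p + 16*q, -p/2 + q^2 - q}; counting standard monomials gives mu = 9. Corank 1: A-series; mu = 9 gives A_9.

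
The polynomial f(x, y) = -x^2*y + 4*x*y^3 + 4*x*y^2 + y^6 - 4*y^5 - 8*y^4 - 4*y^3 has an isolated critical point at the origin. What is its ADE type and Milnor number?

Type D_{7}, Milnor number mu = 7.

The Hessian of f at 0 is [[0, 0], [0, 0]] with rank 0, so corank 2. A Groebner basis of the Jacobian ideal J(f) in C{x,y} is {x^3 - 4*x^2 - 4*x*y^2 + 16*x*y - 16*y^2, x^2*y - 2*x^2/3 - 8*x*y^2/3 + 10*x*y/3 - 4*y^2, -x*y/2 + y^3 + y^2}; counting standard monomials gives mu = 7. Corank 2; j^3 = -y*(x - 2*y)^2 has shape L^2 M (L != M), so D-series; mu = 7 gives D_7.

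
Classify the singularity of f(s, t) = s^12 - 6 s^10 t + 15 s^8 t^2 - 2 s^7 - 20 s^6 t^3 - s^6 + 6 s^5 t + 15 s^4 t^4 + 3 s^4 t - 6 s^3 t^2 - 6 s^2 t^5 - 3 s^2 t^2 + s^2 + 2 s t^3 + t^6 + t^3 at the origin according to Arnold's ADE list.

A2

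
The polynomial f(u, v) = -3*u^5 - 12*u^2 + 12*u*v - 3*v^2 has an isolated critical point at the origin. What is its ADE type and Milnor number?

Type A4, Milnor number mu = 4.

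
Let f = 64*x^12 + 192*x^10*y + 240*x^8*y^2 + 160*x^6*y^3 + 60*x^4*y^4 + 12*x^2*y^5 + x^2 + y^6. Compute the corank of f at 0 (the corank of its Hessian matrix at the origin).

1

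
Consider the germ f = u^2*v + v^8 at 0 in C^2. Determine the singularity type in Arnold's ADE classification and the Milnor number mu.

Type D_{9}, Milnor number mu = 9.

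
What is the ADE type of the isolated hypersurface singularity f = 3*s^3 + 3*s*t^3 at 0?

E_{7}

The Hessian of f at 0 has rank 0. Corank 2; j^3 = 3*s^3 is a perfect cube, so E-series; the 4-jet and mu = 7 give E_7.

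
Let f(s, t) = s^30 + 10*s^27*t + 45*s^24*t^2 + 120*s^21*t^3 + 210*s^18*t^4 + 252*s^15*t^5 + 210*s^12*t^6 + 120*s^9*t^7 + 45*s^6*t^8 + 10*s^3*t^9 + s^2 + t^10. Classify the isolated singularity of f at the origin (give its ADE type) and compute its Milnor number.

Type A_9, Milnor number mu = 9.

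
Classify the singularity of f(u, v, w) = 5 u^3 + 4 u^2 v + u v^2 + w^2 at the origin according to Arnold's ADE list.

D4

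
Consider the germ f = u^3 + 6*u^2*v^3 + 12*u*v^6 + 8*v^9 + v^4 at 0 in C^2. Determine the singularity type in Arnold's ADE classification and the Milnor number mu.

Type E6, Milnor number mu = 6.

The Hessian of f at 0 has rank 0. Corank 2; j^3 = u^3 is a perfect cube, so E-series; the 4-jet and mu = 6 give E_6.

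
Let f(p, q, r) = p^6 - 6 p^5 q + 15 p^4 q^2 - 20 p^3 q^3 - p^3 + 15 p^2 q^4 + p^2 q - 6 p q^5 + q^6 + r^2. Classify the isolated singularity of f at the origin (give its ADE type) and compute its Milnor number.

The Hessian of f at 0 is [[0, 0, 0], [0, 0, 0], [0, 0, 2]] with rank 1, so corank 2. A Groebner basis of the Jacobian ideal J(f) in C{p,q,r} is {p*q/6 + q^5, p*q^2, p^2 - p*q, r}; counting standard monomials gives mu = 7. Corank 2; j^3 = -p^2*(p - q) has shape L^2 M (L != M), so D-series; mu = 7 gives D_7.

Type D_7, Milnor number mu = 7.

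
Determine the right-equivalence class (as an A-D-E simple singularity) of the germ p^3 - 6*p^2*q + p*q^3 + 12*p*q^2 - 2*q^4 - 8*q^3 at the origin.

The Hessian of f at 0 is [[0, 0], [0, 0]] with rank 0, so corank 2. A Groebner basis of the Jacobian ideal J(f) in C{p,q} is {p^3 - 6*p^2*q - 48*p^2 + 192*p*q - 192*q^2, 6*p^2 + p*q^2 - 24*p*q + 24*q^2, 3*p^2 - 12*p*q + q^3 + 12*q^2}; counting standard monomials gives mu = 7. Corank 2; j^3 = (p - 2*q)^3 is a perfect cube, so E-series; the 4-jet and mu = 7 give E_7.

E_7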